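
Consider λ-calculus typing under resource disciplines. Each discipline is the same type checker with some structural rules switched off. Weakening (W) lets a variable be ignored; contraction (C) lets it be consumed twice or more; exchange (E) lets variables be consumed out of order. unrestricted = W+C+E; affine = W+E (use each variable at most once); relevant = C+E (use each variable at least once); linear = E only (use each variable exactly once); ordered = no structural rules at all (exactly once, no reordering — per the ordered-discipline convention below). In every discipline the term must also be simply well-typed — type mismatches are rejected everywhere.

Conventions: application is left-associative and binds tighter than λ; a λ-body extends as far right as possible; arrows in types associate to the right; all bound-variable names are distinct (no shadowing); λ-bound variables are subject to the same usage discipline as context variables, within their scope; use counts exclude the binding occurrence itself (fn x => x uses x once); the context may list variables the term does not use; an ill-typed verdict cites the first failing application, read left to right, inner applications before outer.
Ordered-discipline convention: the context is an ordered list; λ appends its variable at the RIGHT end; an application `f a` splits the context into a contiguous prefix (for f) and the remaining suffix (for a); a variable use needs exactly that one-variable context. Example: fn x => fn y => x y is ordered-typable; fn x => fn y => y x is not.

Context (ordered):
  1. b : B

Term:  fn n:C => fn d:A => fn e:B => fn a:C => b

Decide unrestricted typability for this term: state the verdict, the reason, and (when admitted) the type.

yes — well-typed at C -> A -> B -> C -> B; no restrictions here; term : C -> A -> B -> C -> B
variable uses: b=1, n [bound]=0, d [bound]=0, e [bound]=0, a [bound]=0
left-to-right use order: b
typing: well-typed at C -> A -> B -> C -> B
across the five disciplines: ordered ✗, linear ✗, affine ✓, relevant ✗, unrestricted ✓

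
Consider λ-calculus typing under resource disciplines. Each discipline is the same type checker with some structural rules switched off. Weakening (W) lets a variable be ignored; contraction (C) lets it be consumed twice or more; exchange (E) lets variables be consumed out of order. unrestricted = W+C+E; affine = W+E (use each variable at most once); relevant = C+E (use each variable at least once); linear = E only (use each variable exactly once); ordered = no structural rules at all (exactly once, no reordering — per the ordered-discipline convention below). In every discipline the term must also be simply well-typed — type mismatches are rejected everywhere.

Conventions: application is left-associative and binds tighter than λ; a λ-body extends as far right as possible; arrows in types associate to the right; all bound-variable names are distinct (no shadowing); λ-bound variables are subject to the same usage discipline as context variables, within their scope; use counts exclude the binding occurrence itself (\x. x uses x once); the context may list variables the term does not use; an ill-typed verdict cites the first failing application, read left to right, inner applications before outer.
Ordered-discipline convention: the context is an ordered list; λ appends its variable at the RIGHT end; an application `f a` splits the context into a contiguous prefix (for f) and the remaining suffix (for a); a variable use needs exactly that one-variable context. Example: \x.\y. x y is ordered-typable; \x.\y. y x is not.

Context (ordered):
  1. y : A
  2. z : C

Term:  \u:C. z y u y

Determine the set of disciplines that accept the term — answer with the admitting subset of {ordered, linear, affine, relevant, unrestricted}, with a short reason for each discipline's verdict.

admitting disciplines: none
counts: y ×2; z ×1; u [bound] ×1
left-to-right use order: z, y, u, y
typing: ill-typed: can't apply a value of type C
ordered ✗ (fails simple typing)
linear ✗ (a type mismatch blocks all five)
affine ✗ (the type mismatch rejects it)
relevant ✗ (not simply typable)
unrestricted ✗ (fails simple typing)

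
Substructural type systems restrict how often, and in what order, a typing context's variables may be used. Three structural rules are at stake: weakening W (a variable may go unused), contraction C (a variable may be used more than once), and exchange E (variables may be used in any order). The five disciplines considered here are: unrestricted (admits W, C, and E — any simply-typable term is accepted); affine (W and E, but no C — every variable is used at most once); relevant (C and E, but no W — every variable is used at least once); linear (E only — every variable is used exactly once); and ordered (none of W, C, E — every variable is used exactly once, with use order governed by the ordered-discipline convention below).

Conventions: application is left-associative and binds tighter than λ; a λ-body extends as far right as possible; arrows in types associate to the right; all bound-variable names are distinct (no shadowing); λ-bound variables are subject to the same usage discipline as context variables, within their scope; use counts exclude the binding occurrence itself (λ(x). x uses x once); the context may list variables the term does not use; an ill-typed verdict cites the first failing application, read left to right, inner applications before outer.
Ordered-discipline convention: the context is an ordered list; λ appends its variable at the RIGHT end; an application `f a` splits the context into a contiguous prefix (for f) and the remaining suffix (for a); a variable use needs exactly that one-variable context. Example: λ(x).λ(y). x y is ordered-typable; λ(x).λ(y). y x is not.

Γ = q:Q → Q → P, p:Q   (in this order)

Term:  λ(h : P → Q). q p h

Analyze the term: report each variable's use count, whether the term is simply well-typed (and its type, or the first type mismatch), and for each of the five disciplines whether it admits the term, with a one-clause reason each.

counts: q: 1; p: 1; h [bound]: 1
left-to-right use order: q, p, h
typing: ill-typed: an argument P → Q mismatches the expected Q
ordered: ✗, fails simple typing
linear: ✗, a type mismatch blocks all five
affine: ✗, the type mismatch rejects it
relevant: ✗, not simply typable
unrestricted: ✗, fails simple typing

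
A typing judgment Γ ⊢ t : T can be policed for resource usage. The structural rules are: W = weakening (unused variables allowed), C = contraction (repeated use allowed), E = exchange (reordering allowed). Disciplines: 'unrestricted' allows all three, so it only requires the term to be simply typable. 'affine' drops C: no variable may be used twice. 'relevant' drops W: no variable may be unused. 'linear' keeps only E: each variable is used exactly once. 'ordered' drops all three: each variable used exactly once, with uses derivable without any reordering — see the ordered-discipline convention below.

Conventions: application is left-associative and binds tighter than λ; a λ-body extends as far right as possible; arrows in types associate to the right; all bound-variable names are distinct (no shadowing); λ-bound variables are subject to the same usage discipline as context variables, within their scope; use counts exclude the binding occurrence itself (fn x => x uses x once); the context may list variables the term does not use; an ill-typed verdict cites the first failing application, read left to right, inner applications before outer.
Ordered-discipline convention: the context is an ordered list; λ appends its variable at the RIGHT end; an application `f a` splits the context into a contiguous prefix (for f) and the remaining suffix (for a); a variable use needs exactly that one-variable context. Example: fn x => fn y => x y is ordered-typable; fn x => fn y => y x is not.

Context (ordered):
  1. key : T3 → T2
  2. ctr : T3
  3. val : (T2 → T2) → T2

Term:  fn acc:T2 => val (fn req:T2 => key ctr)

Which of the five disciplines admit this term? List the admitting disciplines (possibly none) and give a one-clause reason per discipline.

admitted in: affine, unrestricted
variable uses: key=1; ctr=1; val=1; acc (λ-bound)=0; req (λ-bound)=0
order of uses: val, key, ctr
typing: the term checks, with type T2 → T2
ordered: ✗ — acc, req never used (weakening)
linear: ✗ — acc, req never used (weakening)
affine: ✓ — no duplicate uses among key, ctr, val, acc, req
relevant: ✗ — acc, req never used (weakening)
unrestricted: ✓ — simply typable at T2 → T2; W, C, E all held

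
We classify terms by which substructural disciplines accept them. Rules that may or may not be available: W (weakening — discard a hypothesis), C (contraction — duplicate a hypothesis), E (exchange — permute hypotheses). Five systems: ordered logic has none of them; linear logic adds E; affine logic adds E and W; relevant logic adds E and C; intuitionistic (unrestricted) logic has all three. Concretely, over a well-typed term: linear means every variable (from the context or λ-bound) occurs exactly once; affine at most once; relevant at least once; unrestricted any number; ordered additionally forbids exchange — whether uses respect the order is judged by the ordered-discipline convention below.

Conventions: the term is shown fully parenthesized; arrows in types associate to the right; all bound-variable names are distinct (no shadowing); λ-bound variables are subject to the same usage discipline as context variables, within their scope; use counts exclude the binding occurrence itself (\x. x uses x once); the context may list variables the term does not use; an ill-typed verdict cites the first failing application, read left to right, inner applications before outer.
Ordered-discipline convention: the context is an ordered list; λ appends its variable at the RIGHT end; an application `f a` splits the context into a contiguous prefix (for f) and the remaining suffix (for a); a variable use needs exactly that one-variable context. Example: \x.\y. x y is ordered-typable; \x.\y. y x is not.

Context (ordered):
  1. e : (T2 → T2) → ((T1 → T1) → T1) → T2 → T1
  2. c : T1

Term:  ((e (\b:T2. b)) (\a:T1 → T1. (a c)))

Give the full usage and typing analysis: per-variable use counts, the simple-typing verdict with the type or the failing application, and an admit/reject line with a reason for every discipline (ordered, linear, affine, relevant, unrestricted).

counts: e=1; c=1; b [bound]=1; a [bound]=1
order of uses: e, b, a, c
typing: well-typed — term : T2 → T1
ordered: ✗, no ordered split (uses run e, b, a, c)
linear: ✓, exactly-once usage across e, c, b, a
affine: ✓, at most one use each (e, c, b, a)
relevant: ✓, none of e, c, b, a goes unused
unrestricted: ✓, well-typed at T2 → T1; no restrictions here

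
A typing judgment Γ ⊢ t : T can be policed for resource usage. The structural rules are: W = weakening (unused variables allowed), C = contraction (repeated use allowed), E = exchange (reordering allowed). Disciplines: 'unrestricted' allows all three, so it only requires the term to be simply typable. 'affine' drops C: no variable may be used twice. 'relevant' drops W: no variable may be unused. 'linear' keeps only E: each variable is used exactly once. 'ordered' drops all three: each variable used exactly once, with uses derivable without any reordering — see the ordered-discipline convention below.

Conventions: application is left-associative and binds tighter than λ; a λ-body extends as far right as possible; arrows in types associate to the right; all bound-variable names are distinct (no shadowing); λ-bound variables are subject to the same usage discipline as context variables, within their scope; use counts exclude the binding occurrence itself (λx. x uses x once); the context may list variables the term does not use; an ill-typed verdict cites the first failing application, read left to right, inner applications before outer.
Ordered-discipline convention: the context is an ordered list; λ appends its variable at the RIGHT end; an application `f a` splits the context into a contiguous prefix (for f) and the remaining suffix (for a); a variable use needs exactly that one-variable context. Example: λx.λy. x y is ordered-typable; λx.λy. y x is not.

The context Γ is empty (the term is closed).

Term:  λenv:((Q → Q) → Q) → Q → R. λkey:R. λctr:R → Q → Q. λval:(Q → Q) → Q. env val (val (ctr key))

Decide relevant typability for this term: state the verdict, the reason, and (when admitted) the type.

yes — env, key, ctr, val: all used, weakening unneeded; term : (((Q → Q) → Q) → Q → R) → R → (R → Q → Q) → ((Q → Q) → Q) → R
usage: env (λ-bound) ×1; key (λ-bound) ×1; ctr (λ-bound) ×1; val (λ-bound) ×2
order of uses: env, val, val, ctr, key
typing: well-typed — term : (((Q → Q) → Q) → Q → R) → R → (R → Q → Q) → ((Q → Q) → Q) → R
per-discipline verdicts: ordered ✗, linear ✗, affine ✗, relevant ✓, unrestricted ✓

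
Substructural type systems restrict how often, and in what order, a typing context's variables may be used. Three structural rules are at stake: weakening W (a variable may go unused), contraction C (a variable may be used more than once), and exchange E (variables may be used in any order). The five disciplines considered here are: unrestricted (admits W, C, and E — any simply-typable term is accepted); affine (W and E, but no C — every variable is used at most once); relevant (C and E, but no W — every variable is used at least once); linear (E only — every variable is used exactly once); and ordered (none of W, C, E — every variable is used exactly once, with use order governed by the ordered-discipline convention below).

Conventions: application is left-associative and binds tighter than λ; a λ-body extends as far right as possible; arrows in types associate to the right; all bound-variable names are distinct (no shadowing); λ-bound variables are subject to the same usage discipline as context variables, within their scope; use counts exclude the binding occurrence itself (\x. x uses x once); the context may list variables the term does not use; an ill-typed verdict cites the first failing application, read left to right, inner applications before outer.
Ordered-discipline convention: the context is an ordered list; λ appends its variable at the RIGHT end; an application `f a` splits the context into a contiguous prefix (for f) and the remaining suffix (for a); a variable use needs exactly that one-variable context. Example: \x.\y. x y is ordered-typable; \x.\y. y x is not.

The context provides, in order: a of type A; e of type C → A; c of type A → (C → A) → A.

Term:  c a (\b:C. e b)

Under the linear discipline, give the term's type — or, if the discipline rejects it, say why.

term : A
counts: a=1, e=1, c=1, b (λ-bound)=1
uses in reading order: c, a, e, b
typing: well-typed — term : A
across the five disciplines: ordered ✗; linear ✓; affine ✓; relevant ✓; unrestricted ✓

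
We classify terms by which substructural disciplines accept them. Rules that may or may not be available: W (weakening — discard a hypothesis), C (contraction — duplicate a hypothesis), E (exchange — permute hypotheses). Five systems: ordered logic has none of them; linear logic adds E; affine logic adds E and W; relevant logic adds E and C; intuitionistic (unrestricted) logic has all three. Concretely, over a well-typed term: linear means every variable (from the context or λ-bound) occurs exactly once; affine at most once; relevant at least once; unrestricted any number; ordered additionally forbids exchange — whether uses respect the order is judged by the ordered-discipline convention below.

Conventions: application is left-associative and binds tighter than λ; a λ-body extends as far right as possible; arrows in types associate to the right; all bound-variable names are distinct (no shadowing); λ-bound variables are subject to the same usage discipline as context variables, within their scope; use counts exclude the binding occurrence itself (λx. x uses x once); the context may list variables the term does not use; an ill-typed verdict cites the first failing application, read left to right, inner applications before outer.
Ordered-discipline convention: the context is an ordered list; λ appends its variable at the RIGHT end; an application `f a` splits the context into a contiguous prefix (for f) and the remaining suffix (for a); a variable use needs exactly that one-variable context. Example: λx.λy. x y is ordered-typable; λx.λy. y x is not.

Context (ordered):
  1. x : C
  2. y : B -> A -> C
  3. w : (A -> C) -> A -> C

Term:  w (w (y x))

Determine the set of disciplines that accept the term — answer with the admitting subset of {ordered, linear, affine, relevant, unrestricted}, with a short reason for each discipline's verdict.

admitted by: none
use counts: x ×1; y ×1; w ×2
left-to-right use order: w, w, y, x
typing: ill-typed: argument of type C where B is required
ordered: ✗ — not simply typable
linear: ✗ — fails simple typing
affine: ✗ — a type mismatch blocks all five
relevant: ✗ — the type mismatch rejects it
unrestricted: ✗ — not simply typable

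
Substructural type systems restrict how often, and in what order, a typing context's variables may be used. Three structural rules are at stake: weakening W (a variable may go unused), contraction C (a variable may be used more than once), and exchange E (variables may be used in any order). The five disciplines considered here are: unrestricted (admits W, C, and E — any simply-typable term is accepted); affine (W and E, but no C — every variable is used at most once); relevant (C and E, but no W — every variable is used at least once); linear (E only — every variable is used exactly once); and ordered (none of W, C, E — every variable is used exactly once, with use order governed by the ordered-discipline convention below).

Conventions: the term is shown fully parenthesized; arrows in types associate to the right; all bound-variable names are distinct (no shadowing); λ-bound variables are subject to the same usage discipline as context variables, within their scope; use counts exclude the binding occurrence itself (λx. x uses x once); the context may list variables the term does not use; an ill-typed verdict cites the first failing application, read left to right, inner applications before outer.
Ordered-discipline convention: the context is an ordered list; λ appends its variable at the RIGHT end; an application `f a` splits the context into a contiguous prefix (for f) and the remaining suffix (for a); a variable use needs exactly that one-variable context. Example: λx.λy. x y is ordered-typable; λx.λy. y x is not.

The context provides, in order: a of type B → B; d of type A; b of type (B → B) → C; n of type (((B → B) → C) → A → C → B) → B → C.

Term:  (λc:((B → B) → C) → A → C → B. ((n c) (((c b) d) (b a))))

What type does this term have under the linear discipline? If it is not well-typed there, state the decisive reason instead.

not well-typed under linear — uses contraction: b ×2, c ×2
counts: a: 1×, d: 1×, b: 2×, n: 1×, c [bound]: 2×
left-to-right use order: n, c, c, b, d, b, a
typing: well-typed — term : (((B → B) → C) → A → C → B) → C
summary: ordered ✗, linear ✗, affine ✗, relevant ✓, unrestricted ✓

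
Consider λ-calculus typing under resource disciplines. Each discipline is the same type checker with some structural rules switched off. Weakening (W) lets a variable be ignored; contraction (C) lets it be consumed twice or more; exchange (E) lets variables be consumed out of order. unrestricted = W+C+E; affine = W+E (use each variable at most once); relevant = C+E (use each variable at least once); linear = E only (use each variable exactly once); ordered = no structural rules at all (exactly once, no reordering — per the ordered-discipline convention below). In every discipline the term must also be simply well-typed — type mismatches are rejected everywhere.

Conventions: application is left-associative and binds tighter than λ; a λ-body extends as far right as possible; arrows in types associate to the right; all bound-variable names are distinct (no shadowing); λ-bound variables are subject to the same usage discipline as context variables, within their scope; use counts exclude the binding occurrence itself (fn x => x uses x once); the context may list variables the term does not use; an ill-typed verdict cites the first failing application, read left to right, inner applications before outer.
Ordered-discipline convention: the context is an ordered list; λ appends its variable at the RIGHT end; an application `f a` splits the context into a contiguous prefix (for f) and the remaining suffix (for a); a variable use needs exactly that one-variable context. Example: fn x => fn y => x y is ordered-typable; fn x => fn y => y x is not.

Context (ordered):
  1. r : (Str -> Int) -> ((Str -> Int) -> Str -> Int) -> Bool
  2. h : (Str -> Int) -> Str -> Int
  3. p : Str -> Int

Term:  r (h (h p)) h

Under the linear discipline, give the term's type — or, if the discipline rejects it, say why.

not well-typed under linear — h ×3 used more than once (contraction)
variable uses: r: 1×; h: 3×; p: 1×
order of uses: r, h, h, p, h
typing: well-typed — term : Bool
all disciplines: ordered ✗ | linear ✗ | affine ✗ | relevant ✓ | unrestricted ✓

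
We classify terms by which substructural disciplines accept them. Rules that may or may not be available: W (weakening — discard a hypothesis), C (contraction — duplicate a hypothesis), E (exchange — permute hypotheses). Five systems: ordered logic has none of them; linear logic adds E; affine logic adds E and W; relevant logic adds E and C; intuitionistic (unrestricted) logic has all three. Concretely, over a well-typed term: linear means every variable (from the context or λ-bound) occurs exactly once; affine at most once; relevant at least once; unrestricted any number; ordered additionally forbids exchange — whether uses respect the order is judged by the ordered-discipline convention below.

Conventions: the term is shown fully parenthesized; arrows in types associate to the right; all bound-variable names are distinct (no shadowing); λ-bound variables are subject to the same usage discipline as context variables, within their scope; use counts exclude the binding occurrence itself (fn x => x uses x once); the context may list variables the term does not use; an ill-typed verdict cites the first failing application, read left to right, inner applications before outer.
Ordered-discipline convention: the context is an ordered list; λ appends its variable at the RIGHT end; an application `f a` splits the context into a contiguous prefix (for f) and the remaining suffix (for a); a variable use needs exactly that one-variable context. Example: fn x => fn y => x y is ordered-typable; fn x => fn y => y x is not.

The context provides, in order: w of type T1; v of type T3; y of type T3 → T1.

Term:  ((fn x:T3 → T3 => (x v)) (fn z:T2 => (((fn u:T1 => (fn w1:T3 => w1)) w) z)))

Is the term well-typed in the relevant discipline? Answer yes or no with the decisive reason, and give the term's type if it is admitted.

no — a type mismatch blocks all five
use counts: w ×1; v ×1; y ×0; x (λ-bound) ×1; z (λ-bound) ×1; u (λ-bound) ×0; w1 (λ-bound) ×1
order of uses: x, v, w1, w, z
typing: ill-typed: argument of type T2 where T3 is required
all disciplines: ordered ✗; linear ✗; affine ✗; relevant ✗; unrestricted ✗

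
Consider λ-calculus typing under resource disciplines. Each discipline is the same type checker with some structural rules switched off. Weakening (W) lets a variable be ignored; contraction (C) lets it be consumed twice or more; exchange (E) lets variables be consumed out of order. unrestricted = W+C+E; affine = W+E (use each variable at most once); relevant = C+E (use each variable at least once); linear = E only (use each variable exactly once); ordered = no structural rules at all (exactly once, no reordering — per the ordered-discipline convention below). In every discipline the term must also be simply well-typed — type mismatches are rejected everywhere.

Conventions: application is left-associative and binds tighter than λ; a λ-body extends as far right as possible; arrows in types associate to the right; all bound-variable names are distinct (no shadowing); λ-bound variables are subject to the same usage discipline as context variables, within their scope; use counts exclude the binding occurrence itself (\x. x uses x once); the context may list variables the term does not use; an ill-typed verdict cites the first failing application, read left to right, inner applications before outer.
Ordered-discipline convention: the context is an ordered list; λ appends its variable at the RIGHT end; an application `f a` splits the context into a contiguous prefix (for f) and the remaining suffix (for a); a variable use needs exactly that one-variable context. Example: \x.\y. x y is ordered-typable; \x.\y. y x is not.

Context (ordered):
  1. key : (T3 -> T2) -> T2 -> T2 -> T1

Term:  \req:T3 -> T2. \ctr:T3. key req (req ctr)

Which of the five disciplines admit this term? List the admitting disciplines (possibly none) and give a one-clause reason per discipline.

admitted in: relevant, unrestricted
use counts: key=1; req [bound]=2; ctr [bound]=1
uses in reading order: key, req, req, ctr
typing: well-typed at (T3 -> T2) -> T3 -> T2 -> T1
ordered: ✗, req ×2 used more than once (contraction)
linear: ✗, req ×2 used more than once (contraction)
affine: ✗, req ×2 used more than once (contraction)
relevant: ✓, at least one use each (key, req, ctr)
unrestricted: ✓, typability at (T3 -> T2) -> T3 -> T2 -> T1 is all that's needed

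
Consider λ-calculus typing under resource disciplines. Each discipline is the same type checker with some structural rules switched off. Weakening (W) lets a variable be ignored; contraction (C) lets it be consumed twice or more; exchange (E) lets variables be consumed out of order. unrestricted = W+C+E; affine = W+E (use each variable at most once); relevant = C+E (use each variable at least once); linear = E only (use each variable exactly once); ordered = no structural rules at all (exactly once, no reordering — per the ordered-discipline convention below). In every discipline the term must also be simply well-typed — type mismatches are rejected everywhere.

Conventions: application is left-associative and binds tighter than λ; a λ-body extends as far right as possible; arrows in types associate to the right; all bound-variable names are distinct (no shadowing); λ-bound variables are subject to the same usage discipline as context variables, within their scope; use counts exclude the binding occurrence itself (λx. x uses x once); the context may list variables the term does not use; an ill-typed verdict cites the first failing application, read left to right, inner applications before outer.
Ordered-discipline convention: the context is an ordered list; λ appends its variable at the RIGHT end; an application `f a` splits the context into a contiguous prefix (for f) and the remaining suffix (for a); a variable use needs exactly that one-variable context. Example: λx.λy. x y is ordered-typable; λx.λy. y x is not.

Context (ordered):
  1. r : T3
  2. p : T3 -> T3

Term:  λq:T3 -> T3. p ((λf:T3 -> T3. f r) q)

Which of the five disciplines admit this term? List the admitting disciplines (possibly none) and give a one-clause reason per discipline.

admitting disciplines: linear, affine, relevant, unrestricted
usage: r ×1; p ×1; q (λ-bound) ×1; f (λ-bound) ×1
left-to-right use order: p, f, r, q
typing: ✓ — (T3 -> T3) -> T3
ordered: ✗ — use order p, f, r, q needs exchange
linear: ✓ — exactly-once usage across r, p, q, f
affine: ✓ — at most one use each (r, p, q, f)
relevant: ✓ — r, p, q, f: all used, weakening unneeded
unrestricted: ✓ — well-typed at (T3 -> T3) -> T3; no restrictions here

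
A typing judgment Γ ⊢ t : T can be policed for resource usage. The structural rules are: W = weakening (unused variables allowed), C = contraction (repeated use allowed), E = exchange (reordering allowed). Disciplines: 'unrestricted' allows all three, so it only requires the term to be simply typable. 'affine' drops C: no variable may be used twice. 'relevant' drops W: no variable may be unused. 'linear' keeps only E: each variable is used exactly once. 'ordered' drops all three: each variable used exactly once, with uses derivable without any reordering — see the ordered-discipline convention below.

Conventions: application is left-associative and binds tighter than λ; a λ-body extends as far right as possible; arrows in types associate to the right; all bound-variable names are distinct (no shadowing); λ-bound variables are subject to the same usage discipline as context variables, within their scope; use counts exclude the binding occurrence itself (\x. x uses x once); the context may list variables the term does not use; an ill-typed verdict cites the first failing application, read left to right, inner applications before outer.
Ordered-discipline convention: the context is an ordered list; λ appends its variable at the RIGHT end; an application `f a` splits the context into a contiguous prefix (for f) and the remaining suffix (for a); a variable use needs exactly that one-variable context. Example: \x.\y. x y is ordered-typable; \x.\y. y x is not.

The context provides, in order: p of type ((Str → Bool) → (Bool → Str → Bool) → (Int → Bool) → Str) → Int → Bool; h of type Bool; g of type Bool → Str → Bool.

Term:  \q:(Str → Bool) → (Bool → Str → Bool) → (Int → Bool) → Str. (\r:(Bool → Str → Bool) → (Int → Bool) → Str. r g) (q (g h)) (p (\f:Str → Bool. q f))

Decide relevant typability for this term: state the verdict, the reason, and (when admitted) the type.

yes — p, h, g, q, r, f: all used, weakening unneeded; term : ((Str → Bool) → (Bool → Str → Bool) → (Int → Bool) → Str) → Str
variable uses: p: 1×; h: 1×; g: 2×; q (λ-bound): 2×; r (λ-bound): 1×; f (λ-bound): 1×
left-to-right use order: r, g, q, g, h, p, q, f
typing: well-typed — term : ((Str → Bool) → (Bool → Str → Bool) → (Int → Bool) → Str) → Str
per-discipline verdicts: ordered ✗ | linear ✗ | affine ✗ | relevant ✓ | unrestricted ✓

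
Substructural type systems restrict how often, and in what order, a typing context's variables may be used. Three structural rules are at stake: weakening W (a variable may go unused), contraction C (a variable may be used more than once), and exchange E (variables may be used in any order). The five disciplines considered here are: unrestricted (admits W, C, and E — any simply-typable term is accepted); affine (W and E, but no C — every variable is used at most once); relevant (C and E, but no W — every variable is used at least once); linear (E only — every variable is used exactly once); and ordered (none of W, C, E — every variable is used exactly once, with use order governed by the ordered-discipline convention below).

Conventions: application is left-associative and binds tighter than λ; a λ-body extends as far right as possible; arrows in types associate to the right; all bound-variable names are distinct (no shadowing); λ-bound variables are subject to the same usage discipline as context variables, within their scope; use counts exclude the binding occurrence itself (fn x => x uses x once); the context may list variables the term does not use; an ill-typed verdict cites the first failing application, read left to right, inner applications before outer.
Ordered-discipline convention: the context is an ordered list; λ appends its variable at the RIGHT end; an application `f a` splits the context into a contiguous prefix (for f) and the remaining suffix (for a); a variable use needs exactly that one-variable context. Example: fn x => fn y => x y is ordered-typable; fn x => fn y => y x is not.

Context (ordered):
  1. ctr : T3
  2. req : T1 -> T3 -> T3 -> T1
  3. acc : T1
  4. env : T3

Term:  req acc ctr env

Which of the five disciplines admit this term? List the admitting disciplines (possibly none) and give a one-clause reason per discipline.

admitted by: linear, affine, relevant, unrestricted
usage: ctr: 1×, req: 1×, acc: 1×, env: 1×
uses in reading order: req, acc, ctr, env
typing: the term checks, with type T1
ordered: ✗, no ordered split (uses run req, acc, ctr, env)
linear: ✓, each of ctr, req, acc, env used exactly once
affine: ✓, at most one use each (ctr, req, acc, env)
relevant: ✓, every one of ctr, req, acc, env appears
unrestricted: ✓, typability at T1 is all that's needed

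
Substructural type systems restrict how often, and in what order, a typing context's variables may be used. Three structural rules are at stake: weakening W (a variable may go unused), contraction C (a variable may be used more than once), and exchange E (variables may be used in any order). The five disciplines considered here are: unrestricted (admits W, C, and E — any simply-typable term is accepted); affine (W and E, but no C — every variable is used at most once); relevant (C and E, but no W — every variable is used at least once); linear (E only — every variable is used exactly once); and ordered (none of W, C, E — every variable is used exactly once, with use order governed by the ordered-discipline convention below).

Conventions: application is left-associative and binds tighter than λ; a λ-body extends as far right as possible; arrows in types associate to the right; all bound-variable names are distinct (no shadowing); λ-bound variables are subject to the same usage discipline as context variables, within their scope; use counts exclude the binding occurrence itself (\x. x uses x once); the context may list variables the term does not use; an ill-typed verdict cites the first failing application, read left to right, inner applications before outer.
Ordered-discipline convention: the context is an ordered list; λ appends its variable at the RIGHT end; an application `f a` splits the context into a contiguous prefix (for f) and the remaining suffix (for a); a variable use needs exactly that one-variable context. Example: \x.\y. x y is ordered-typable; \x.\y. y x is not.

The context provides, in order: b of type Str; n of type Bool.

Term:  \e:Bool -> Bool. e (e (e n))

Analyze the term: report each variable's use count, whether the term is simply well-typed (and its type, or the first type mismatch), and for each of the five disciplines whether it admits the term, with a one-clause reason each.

variable uses: b: 0, n: 1, e (bound): 3
use order (left to right): e, e, e, n
typing: the term checks, with type (Bool -> Bool) -> Bool
ordered: ✗, needs contraction — e ×3; b never used (weakening)
linear: ✗, needs contraction — e ×3; b never used (weakening)
affine: ✗, needs contraction — e ×3
relevant: ✗, b never used (weakening)
unrestricted: ✓, type-checks ((Bool -> Bool) -> Bool) and nothing is barred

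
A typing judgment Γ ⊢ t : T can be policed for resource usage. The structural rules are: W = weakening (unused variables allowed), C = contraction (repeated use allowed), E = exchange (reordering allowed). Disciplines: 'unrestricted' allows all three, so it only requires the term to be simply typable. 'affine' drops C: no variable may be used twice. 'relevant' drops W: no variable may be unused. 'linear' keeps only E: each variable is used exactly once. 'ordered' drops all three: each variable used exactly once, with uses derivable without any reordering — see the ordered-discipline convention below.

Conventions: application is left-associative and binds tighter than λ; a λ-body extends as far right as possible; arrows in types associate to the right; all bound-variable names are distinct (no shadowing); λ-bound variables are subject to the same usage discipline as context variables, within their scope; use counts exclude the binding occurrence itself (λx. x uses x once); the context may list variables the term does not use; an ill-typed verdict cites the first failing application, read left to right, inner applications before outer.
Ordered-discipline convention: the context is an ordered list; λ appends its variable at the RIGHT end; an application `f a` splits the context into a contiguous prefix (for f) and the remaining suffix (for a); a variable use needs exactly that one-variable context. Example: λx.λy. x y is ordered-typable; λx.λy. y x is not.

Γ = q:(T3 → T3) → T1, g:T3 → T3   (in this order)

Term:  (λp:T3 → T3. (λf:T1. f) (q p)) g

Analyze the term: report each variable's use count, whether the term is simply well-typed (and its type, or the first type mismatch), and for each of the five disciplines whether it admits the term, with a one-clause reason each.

use counts: q ×1, g ×1, p (bound) ×1, f (bound) ×1
uses in reading order: f, q, p, g
typing: the term checks, with type T1
ordered: ✓ — q, g, p, f: once each, no exchange needed
linear: ✓ — single use per variable (q, g, p, f)
affine: ✓ — at most one use each (q, g, p, f)
relevant: ✓ — q, g, p, f: all used, weakening unneeded
unrestricted: ✓ — type-checks (T1) and nothing is barred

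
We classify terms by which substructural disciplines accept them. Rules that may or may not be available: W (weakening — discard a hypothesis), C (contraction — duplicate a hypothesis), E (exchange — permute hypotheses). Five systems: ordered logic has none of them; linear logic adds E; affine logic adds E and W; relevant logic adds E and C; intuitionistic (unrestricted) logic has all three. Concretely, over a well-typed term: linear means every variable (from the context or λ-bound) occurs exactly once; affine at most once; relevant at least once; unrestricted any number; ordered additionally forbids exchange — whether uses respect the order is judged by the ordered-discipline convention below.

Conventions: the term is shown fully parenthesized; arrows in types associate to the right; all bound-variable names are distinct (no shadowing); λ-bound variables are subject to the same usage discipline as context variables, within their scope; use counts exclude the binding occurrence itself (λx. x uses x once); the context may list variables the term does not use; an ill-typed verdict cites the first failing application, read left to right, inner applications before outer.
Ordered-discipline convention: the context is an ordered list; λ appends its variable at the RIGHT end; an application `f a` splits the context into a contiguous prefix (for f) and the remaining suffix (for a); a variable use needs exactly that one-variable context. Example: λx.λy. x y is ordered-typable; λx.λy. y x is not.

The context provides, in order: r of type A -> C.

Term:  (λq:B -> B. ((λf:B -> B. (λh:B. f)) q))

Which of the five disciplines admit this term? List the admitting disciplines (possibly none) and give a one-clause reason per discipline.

admitted in: affine, unrestricted
use counts: r: 0×; q [bound]: 1×; f [bound]: 1×; h [bound]: 0×
uses in reading order: f, q
typing: the term checks, with type (B -> B) -> B -> B -> B
ordered: ✗, r, h never used (weakening)
linear: ✗, r, h never used (weakening)
affine: ✓, none of r, q, f, h used more than once
relevant: ✗, r, h never used (weakening)
unrestricted: ✓, well-typed at (B -> B) -> B -> B -> B; no restrictions here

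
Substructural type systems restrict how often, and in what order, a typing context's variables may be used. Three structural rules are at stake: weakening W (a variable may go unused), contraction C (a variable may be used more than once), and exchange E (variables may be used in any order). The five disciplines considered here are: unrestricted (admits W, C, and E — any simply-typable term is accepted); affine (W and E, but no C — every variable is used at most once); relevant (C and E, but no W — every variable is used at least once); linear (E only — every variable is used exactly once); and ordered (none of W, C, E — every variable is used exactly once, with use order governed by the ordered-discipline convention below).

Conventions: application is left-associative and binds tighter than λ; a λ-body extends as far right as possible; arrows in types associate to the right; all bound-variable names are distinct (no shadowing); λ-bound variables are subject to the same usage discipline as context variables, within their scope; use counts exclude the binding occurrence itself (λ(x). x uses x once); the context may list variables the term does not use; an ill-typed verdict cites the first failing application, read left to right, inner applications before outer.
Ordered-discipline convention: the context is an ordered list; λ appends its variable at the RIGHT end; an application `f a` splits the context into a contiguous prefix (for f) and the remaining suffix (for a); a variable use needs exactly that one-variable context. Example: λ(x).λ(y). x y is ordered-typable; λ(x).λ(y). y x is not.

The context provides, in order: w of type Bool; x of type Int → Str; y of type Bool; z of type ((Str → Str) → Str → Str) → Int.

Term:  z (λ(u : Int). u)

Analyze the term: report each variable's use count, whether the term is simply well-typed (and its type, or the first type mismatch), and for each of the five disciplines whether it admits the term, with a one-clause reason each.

counts: w: 0; x: 0; y: 0; z: 1; u (bound): 1
use order (left to right): z, u
typing: ill-typed: argument of type Int → Int where (Str → Str) → Str → Str is required
ordered: ✗ — not simply typable
linear: ✗ — fails simple typing
affine: ✗ — a type mismatch blocks all five
relevant: ✗ — the type mismatch rejects it
unrestricted: ✗ — not simply typable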